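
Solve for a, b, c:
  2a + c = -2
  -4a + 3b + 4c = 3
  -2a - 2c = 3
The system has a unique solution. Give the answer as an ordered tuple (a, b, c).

Form the augmented matrix and row-reduce:
  [  2  0   1  |  -2 ]
  [ -4  3   4  |   3 ]
  [ -2  0  -2  |   3 ]
r1 := 1/2·r1
  [  1  0  1/2  |  -1 ]
  [ -4  3    4  |   3 ]
  [ -2  0   -2  |   3 ]
r2 := r2 + 4·r1
  [  1  0  1/2  |  -1 ]
  [  0  3    6  |  -1 ]
  [ -2  0   -2  |   3 ]
r3 := r3 + 2·r1
  [ 1  0  1/2  |  -1 ]
  [ 0  3    6  |  -1 ]
  [ 0  0   -1  |   1 ]
r2 := 1/3·r2
  [ 1  0  1/2  |    -1 ]
  [ 0  1    2  |  -1/3 ]
  [ 0  0   -1  |     1 ]
r3 := -1·r3
  [ 1  0  1/2  |    -1 ]
  [ 0  1    2  |  -1/3 ]
  [ 0  0    1  |    -1 ]
r2 := r2 − 2·r3
  [ 1  0  1/2  |   -1 ]
  [ 0  1    0  |  5/3 ]
  [ 0  0    1  |   -1 ]
r1 := r1 − 1/2·r3
  [ 1  0  0  |  -1/2 ]
  [ 0  1  0  |   5/3 ]
  [ 0  0  1  |    -1 ]
Reading off the last column: a = -1/2, b = 5/3, c = -1.

(-1/2, 5/3, -1)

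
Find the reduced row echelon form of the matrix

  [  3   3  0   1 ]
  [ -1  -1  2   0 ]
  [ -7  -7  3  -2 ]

R1 := 1/3·R1
R2 := R2 + R1
R3 := R3 + 7·R1
R2 := 1/2·R2
R3 := R3 − 3·R2
R3 := -6·R3
R2 := R2 − 1/6·R3
R1 := R1 − 1/3·R3

[[1, 1, 0, 0], [0, 0, 1, 0], [0, 0, 0, 1]]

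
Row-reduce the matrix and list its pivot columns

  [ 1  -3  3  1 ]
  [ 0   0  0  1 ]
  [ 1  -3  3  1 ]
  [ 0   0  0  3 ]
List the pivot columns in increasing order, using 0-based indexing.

R3 ← R3 − R1
R4 ← R4 − 3·R2
R1 ← R1 − R2
Pivot columns are the columns containing a leading 1.

0, 3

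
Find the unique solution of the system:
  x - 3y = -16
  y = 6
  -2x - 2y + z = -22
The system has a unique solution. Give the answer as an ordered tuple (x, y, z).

Form the augmented matrix and row-reduce:
  [  1  -3  0  |  -16 ]
  [  0   1  0  |    6 ]
  [ -2  -2  1  |  -22 ]
R3 ← R3 + 2·R1
  [ 1  -3  0  |  -16 ]
  [ 0   1  0  |    6 ]
  [ 0  -8  1  |  -54 ]
R3 ← R3 + 8·R2
  [ 1  -3  0  |  -16 ]
  [ 0   1  0  |    6 ]
  [ 0   0  1  |   -6 ]
R1 ← R1 + 3·R2
  [ 1  0  0  |   2 ]
  [ 0  1  0  |   6 ]
  [ 0  0  1  |  -6 ]
Reading off the last column: x = 2, y = 6, z = -6.

(2, 6, -6)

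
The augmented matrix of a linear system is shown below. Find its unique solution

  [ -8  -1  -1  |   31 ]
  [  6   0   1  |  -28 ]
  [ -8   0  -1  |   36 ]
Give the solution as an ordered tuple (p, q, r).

Multiply r1 by -1/8.
  [  1  1/8  1/8  |  -31/8 ]
  [  6    0    1  |    -28 ]
  [ -8    0   -1  |     36 ]
Subtract 6 times r1 from r2.
  [  1   1/8  1/8  |  -31/8 ]
  [  0  -3/4  1/4  |  -19/4 ]
  [ -8     0   -1  |     36 ]
Add 8 times r1 to r3.
  [ 1   1/8  1/8  |  -31/8 ]
  [ 0  -3/4  1/4  |  -19/4 ]
  [ 0     1    0  |      5 ]
Multiply r2 by -4/3.
  [ 1  1/8   1/8  |  -31/8 ]
  [ 0    1  -1/3  |   19/3 ]
  [ 0    1     0  |      5 ]
Subtract r2 from r3.
  [ 1  1/8   1/8  |  -31/8 ]
  [ 0    1  -1/3  |   19/3 ]
  [ 0    0   1/3  |   -4/3 ]
Multiply r3 by 3.
  [ 1  1/8   1/8  |  -31/8 ]
  [ 0    1  -1/3  |   19/3 ]
  [ 0    0     1  |     -4 ]
Add 1/3 times r3 to r2.
  [ 1  1/8  1/8  |  -31/8 ]
  [ 0    1    0  |      5 ]
  [ 0    0    1  |     -4 ]
Subtract 1/8 times r3 from r1.
  [ 1  1/8  0  |  -27/8 ]
  [ 0    1  0  |      5 ]
  [ 0    0  1  |     -4 ]
Subtract 1/8 times r2 from r1.
  [ 1  0  0  |  -4 ]
  [ 0  1  0  |   5 ]
  [ 0  0  1  |  -4 ]
Reading off the last column: p = -4, q = 5, r = -4.

(-4, 5, -4)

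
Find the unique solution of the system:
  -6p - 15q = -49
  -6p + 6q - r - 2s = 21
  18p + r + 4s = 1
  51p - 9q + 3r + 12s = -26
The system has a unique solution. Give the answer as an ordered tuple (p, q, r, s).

Form the augmented matrix and row-reduce:
  [ -6  -15   0   0  |  -49 ]
  [ -6    6  -1  -2  |   21 ]
  [ 18    0   1   4  |    1 ]
  [ 51   -9   3  12  |  -26 ]
r1 := -1/6·r1
  [  1  5/2   0   0  |  49/6 ]
  [ -6    6  -1  -2  |    21 ]
  [ 18    0   1   4  |     1 ]
  [ 51   -9   3  12  |   -26 ]
r2 := r2 + 6·r1
  [  1  5/2   0   0  |  49/6 ]
  [  0   21  -1  -2  |    70 ]
  [ 18    0   1   4  |     1 ]
  [ 51   -9   3  12  |   -26 ]
r3 := r3 − 18·r1
  [  1  5/2   0   0  |  49/6 ]
  [  0   21  -1  -2  |    70 ]
  [  0  -45   1   4  |  -146 ]
  [ 51   -9   3  12  |   -26 ]
r4 := r4 − 51·r1
  [ 1     5/2   0   0  |    49/6 ]
  [ 0      21  -1  -2  |      70 ]
  [ 0     -45   1   4  |    -146 ]
  [ 0  -273/2   3  12  |  -885/2 ]
r2 := 1/21·r2
  [ 1     5/2      0      0  |    49/6 ]
  [ 0       1  -1/21  -2/21  |    10/3 ]
  [ 0     -45      1      4  |    -146 ]
  [ 0  -273/2      3     12  |  -885/2 ]
r3 := r3 + 45·r2
  [ 1     5/2      0      0  |    49/6 ]
  [ 0       1  -1/21  -2/21  |    10/3 ]
  [ 0       0   -8/7   -2/7  |       4 ]
  [ 0  -273/2      3     12  |  -885/2 ]
r4 := r4 + 273/2·r2
  [ 1  5/2      0      0  |  49/6 ]
  [ 0    1  -1/21  -2/21  |  10/3 ]
  [ 0    0   -8/7   -2/7  |     4 ]
  [ 0    0   -7/2     -1  |  25/2 ]
r3 := -7/8·r3
  [ 1  5/2      0      0  |  49/6 ]
  [ 0    1  -1/21  -2/21  |  10/3 ]
  [ 0    0      1    1/4  |  -7/2 ]
  [ 0    0   -7/2     -1  |  25/2 ]
r4 := r4 + 7/2·r3
  [ 1  5/2      0      0  |  49/6 ]
  [ 0    1  -1/21  -2/21  |  10/3 ]
  [ 0    0      1    1/4  |  -7/2 ]
  [ 0    0      0   -1/8  |   1/4 ]
r4 := -8·r4
  [ 1  5/2      0      0  |  49/6 ]
  [ 0    1  -1/21  -2/21  |  10/3 ]
  [ 0    0      1    1/4  |  -7/2 ]
  [ 0    0      0      1  |    -2 ]
r3 := r3 − 1/4·r4
  [ 1  5/2      0      0  |  49/6 ]
  [ 0    1  -1/21  -2/21  |  10/3 ]
  [ 0    0      1      0  |    -3 ]
  [ 0    0      0      1  |    -2 ]
r2 := r2 + 2/21·r4
  [ 1  5/2      0  0  |  49/6 ]
  [ 0    1  -1/21  0  |  22/7 ]
  [ 0    0      1  0  |    -3 ]
  [ 0    0      0  1  |    -2 ]
r2 := r2 + 1/21·r3
  [ 1  5/2  0  0  |  49/6 ]
  [ 0    1  0  0  |     3 ]
  [ 0    0  1  0  |    -3 ]
  [ 0    0  0  1  |    -2 ]
r1 := r1 − 5/2·r2
  [ 1  0  0  0  |  2/3 ]
  [ 0  1  0  0  |    3 ]
  [ 0  0  1  0  |   -3 ]
  [ 0  0  0  1  |   -2 ]
Reading off the last column: p = 2/3, q = 3, r = -3, s = -2.

(2/3, 3, -3, -2)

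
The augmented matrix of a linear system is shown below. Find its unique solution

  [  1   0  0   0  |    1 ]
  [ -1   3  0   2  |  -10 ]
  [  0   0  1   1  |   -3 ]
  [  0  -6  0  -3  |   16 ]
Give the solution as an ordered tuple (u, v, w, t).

r2 → r2 + r1
  [ 1   0  0   0  |   1 ]
  [ 0   3  0   2  |  -9 ]
  [ 0   0  1   1  |  -3 ]
  [ 0  -6  0  -3  |  16 ]
r2 → 1/3·r2
  [ 1   0  0    0  |   1 ]
  [ 0   1  0  2/3  |  -3 ]
  [ 0   0  1    1  |  -3 ]
  [ 0  -6  0   -3  |  16 ]
r4 → r4 + 6·r2
  [ 1  0  0    0  |   1 ]
  [ 0  1  0  2/3  |  -3 ]
  [ 0  0  1    1  |  -3 ]
  [ 0  0  0    1  |  -2 ]
r3 → r3 − r4
  [ 1  0  0    0  |   1 ]
  [ 0  1  0  2/3  |  -3 ]
  [ 0  0  1    0  |  -1 ]
  [ 0  0  0    1  |  -2 ]
r2 → r2 − 2/3·r4
  [ 1  0  0  0  |     1 ]
  [ 0  1  0  0  |  -5/3 ]
  [ 0  0  1  0  |    -1 ]
  [ 0  0  0  1  |    -2 ]
Reading off the last column: u = 1, v = -5/3, w = -1, t = -2.

(1, -5/3, -1, -2)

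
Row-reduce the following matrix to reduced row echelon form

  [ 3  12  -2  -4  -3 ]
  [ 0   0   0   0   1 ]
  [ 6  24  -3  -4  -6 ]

Multiply ρ1 by 1/3.
Subtract 6 times ρ1 from ρ3.
Swap ρ2 and ρ3.
Add ρ3 to ρ1.
Add 2/3 times ρ2 to ρ1.

[[1, 4, 0, 4/3, 0], [0, 0, 1, 4, 0], [0, 0, 0, 0, 1]]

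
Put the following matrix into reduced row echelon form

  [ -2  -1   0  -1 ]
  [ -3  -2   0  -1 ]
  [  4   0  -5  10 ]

ρ1 := -1/2·ρ1
  [  1  1/2   0  1/2 ]
  [ -3   -2   0   -1 ]
  [  4    0  -5   10 ]
ρ2 := ρ2 + 3·ρ1
  [ 1   1/2   0  1/2 ]
  [ 0  -1/2   0  1/2 ]
  [ 4     0  -5   10 ]
ρ3 := ρ3 − 4·ρ1
  [ 1   1/2   0  1/2 ]
  [ 0  -1/2   0  1/2 ]
  [ 0    -2  -5    8 ]
ρ2 := -2·ρ2
  [ 1  1/2   0  1/2 ]
  [ 0    1   0   -1 ]
  [ 0   -2  -5    8 ]
ρ3 := ρ3 + 2·ρ2
  [ 1  1/2   0  1/2 ]
  [ 0    1   0   -1 ]
  [ 0    0  -5    6 ]
ρ3 := -1/5·ρ3
  [ 1  1/2  0   1/2 ]
  [ 0    1  0    -1 ]
  [ 0    0  1  -6/5 ]
ρ1 := ρ1 − 1/2·ρ2
  [ 1  0  0     1 ]
  [ 0  1  0    -1 ]
  [ 0  0  1  -6/5 ]

[[1, 0, 0, 1], [0, 1, 0, -1], [0, 0, 1, -6/5]]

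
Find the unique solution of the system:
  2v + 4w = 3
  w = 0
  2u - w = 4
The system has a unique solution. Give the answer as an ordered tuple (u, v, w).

(2, 3/2, 0)

Form the augmented matrix and row-reduce:
  [ 0  2   4  |  3 ]
  [ 0  0   1  |  0 ]
  [ 2  0  -1  |  4 ]
Swap R1 and R3.
  [ 2  0  -1  |  4 ]
  [ 0  0   1  |  0 ]
  [ 0  2   4  |  3 ]
Multiply R1 by 1/2.
  [ 1  0  -1/2  |  2 ]
  [ 0  0     1  |  0 ]
  [ 0  2     4  |  3 ]
Swap R2 and R3.
  [ 1  0  -1/2  |  2 ]
  [ 0  2     4  |  3 ]
  [ 0  0     1  |  0 ]
Multiply R2 by 1/2.
  [ 1  0  -1/2  |    2 ]
  [ 0  1     2  |  3/2 ]
  [ 0  0     1  |    0 ]
Subtract 2 times R3 from R2.
  [ 1  0  -1/2  |    2 ]
  [ 0  1     0  |  3/2 ]
  [ 0  0     1  |    0 ]
Add 1/2 times R3 to R1.
  [ 1  0  0  |    2 ]
  [ 0  1  0  |  3/2 ]
  [ 0  0  1  |    0 ]
Reading off the last column: u = 2, v = 3/2, w = 0.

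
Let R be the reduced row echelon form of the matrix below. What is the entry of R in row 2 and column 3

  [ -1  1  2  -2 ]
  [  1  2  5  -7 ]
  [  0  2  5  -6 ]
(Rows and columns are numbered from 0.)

R1 := -1·R1
R2 := R2 − R1
R2 := 1/3·R2
R3 := R3 − 2·R2
R3 := 3·R3
R2 := R2 − 7/3·R3
R1 := R1 + 2·R3
R1 := R1 + R2

0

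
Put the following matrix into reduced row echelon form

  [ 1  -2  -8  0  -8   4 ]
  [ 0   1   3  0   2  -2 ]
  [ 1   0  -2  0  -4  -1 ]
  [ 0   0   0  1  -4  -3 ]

R3 -> R3 − R1
R3 -> R3 − 2·R2
R3 ↔ R4
R4 -> -1·R4
R3 -> R3 + 3·R4
R2 -> R2 + 2·R4
R1 -> R1 − 4·R4
R1 -> R1 + 2·R2

[[1, 0, -2, 0, -4, 0], [0, 1, 3, 0, 2, 0], [0, 0, 0, 1, -4, 0], [0, 0, 0, 0, 0, 1]]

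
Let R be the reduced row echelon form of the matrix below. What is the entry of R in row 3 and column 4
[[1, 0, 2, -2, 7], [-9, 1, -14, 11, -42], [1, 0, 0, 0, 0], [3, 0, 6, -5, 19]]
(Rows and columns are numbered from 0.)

-2

R2 := R2 + 9·R1
  [ 1  0  2  -2   7 ]
  [ 0  1  4  -7  21 ]
  [ 1  0  0   0   0 ]
  [ 3  0  6  -5  19 ]
R3 := R3 − R1
  [ 1  0   2  -2   7 ]
  [ 0  1   4  -7  21 ]
  [ 0  0  -2   2  -7 ]
  [ 3  0   6  -5  19 ]
R4 := R4 − 3·R1
  [ 1  0   2  -2   7 ]
  [ 0  1   4  -7  21 ]
  [ 0  0  -2   2  -7 ]
  [ 0  0   0   1  -2 ]
R3 := -1/2·R3
  [ 1  0  2  -2    7 ]
  [ 0  1  4  -7   21 ]
  [ 0  0  1  -1  7/2 ]
  [ 0  0  0   1   -2 ]
R3 := R3 + R4
  [ 1  0  2  -2    7 ]
  [ 0  1  4  -7   21 ]
  [ 0  0  1   0  3/2 ]
  [ 0  0  0   1   -2 ]
R2 := R2 + 7·R4
  [ 1  0  2  -2    7 ]
  [ 0  1  4   0    7 ]
  [ 0  0  1   0  3/2 ]
  [ 0  0  0   1   -2 ]
R1 := R1 + 2·R4
  [ 1  0  2  0    3 ]
  [ 0  1  4  0    7 ]
  [ 0  0  1  0  3/2 ]
  [ 0  0  0  1   -2 ]
R2 := R2 − 4·R3
  [ 1  0  2  0    3 ]
  [ 0  1  0  0    1 ]
  [ 0  0  1  0  3/2 ]
  [ 0  0  0  1   -2 ]
R1 := R1 − 2·R3
  [ 1  0  0  0    0 ]
  [ 0  1  0  0    1 ]
  [ 0  0  1  0  3/2 ]
  [ 0  0  0  1   -2 ]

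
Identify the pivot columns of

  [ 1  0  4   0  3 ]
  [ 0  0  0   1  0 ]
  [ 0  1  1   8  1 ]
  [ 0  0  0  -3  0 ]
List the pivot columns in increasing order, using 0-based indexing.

0, 1, 3

ρ2 <=> ρ3
ρ4 -> ρ4 + 3·ρ3
ρ2 -> ρ2 − 8·ρ3
Pivot columns are the columns containing a leading 1.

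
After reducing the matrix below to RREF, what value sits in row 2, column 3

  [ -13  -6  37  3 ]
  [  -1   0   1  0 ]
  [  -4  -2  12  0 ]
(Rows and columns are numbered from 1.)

Multiply r1 by -1/13.
  [  1  6/13  -37/13  -3/13 ]
  [ -1     0       1      0 ]
  [ -4    -2      12      0 ]
Add r1 to r2.
  [  1  6/13  -37/13  -3/13 ]
  [  0  6/13  -24/13  -3/13 ]
  [ -4    -2      12      0 ]
Add 4 times r1 to r3.
  [ 1   6/13  -37/13   -3/13 ]
  [ 0   6/13  -24/13   -3/13 ]
  [ 0  -2/13    8/13  -12/13 ]
Multiply r2 by 13/6.
  [ 1   6/13  -37/13   -3/13 ]
  [ 0      1      -4    -1/2 ]
  [ 0  -2/13    8/13  -12/13 ]
Add 2/13 times r2 to r3.
  [ 1  6/13  -37/13  -3/13 ]
  [ 0     1      -4   -1/2 ]
  [ 0     0       0     -1 ]
Multiply r3 by -1.
  [ 1  6/13  -37/13  -3/13 ]
  [ 0     1      -4   -1/2 ]
  [ 0     0       0      1 ]
Add 1/2 times r3 to r2.
  [ 1  6/13  -37/13  -3/13 ]
  [ 0     1      -4      0 ]
  [ 0     0       0      1 ]
Add 3/13 times r3 to r1.
  [ 1  6/13  -37/13  0 ]
  [ 0     1      -4  0 ]
  [ 0     0       0  1 ]
Subtract 6/13 times r2 from r1.
  [ 1  0  -1  0 ]
  [ 0  1  -4  0 ]
  [ 0  0   0  1 ]

-4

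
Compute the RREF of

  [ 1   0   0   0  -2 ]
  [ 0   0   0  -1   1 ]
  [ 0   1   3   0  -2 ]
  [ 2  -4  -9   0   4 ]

[[1, 0, 0, 0, -2], [0, 1, 0, 0, -2], [0, 0, 1, 0, 0], [0, 0, 0, 1, -1]]

ρ4 := ρ4 − 2·ρ1
  [ 1   0   0   0  -2 ]
  [ 0   0   0  -1   1 ]
  [ 0   1   3   0  -2 ]
  [ 0  -4  -9   0   8 ]
ρ2 ↔ ρ3
  [ 1   0   0   0  -2 ]
  [ 0   1   3   0  -2 ]
  [ 0   0   0  -1   1 ]
  [ 0  -4  -9   0   8 ]
ρ4 := ρ4 + 4·ρ2
  [ 1  0  0   0  -2 ]
  [ 0  1  3   0  -2 ]
  [ 0  0  0  -1   1 ]
  [ 0  0  3   0   0 ]
ρ3 ↔ ρ4
  [ 1  0  0   0  -2 ]
  [ 0  1  3   0  -2 ]
  [ 0  0  3   0   0 ]
  [ 0  0  0  -1   1 ]
ρ3 := 1/3·ρ3
  [ 1  0  0   0  -2 ]
  [ 0  1  3   0  -2 ]
  [ 0  0  1   0   0 ]
  [ 0  0  0  -1   1 ]
ρ4 := -1·ρ4
  [ 1  0  0  0  -2 ]
  [ 0  1  3  0  -2 ]
  [ 0  0  1  0   0 ]
  [ 0  0  0  1  -1 ]
ρ2 := ρ2 − 3·ρ3
  [ 1  0  0  0  -2 ]
  [ 0  1  0  0  -2 ]
  [ 0  0  1  0   0 ]
  [ 0  0  0  1  -1 ]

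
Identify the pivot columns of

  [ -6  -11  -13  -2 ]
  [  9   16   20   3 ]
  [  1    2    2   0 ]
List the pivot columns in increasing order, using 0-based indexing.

0, 1, 3

r1 ← -1/6·r1
  [ 1  11/6  13/6  1/3 ]
  [ 9    16    20    3 ]
  [ 1     2     2    0 ]
r2 ← r2 − 9·r1
  [ 1  11/6  13/6  1/3 ]
  [ 0  -1/2   1/2    0 ]
  [ 1     2     2    0 ]
r3 ← r3 − r1
  [ 1  11/6  13/6   1/3 ]
  [ 0  -1/2   1/2     0 ]
  [ 0   1/6  -1/6  -1/3 ]
r2 ← -2·r2
  [ 1  11/6  13/6   1/3 ]
  [ 0     1    -1     0 ]
  [ 0   1/6  -1/6  -1/3 ]
r3 ← r3 − 1/6·r2
  [ 1  11/6  13/6   1/3 ]
  [ 0     1    -1     0 ]
  [ 0     0     0  -1/3 ]
r3 ← -3·r3
  [ 1  11/6  13/6  1/3 ]
  [ 0     1    -1    0 ]
  [ 0     0     0    1 ]
r1 ← r1 − 1/3·r3
  [ 1  11/6  13/6  0 ]
  [ 0     1    -1  0 ]
  [ 0     0     0  1 ]
r1 ← r1 − 11/6·r2
  [ 1  0   4  0 ]
  [ 0  1  -1  0 ]
  [ 0  0   0  1 ]
Pivot columns are the columns containing a leading 1.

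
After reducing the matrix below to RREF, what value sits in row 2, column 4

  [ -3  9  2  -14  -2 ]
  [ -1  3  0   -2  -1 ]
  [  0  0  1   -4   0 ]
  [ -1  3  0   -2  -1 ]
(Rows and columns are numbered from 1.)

-4

R1 → -1/3·R1
R2 → R2 + R1
R4 → R4 + R1
R2 → -3/2·R2
R3 → R3 − R2
R4 → R4 + 2/3·R2
R3 → -2·R3
R2 → R2 − 1/2·R3
R1 → R1 − 2/3·R3
R1 → R1 + 2/3·R2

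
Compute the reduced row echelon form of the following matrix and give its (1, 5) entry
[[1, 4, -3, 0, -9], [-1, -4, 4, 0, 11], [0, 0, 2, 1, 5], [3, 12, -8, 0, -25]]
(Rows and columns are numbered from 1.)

r2 := r2 + r1
  [ 1   4  -3  0   -9 ]
  [ 0   0   1  0    2 ]
  [ 0   0   2  1    5 ]
  [ 3  12  -8  0  -25 ]
r4 := r4 − 3·r1
  [ 1  4  -3  0  -9 ]
  [ 0  0   1  0   2 ]
  [ 0  0   2  1   5 ]
  [ 0  0   1  0   2 ]
r3 := r3 − 2·r2
  [ 1  4  -3  0  -9 ]
  [ 0  0   1  0   2 ]
  [ 0  0   0  1   1 ]
  [ 0  0   1  0   2 ]
r4 := r4 − r2
  [ 1  4  -3  0  -9 ]
  [ 0  0   1  0   2 ]
  [ 0  0   0  1   1 ]
  [ 0  0   0  0   0 ]
r1 := r1 + 3·r2
  [ 1  4  0  0  -3 ]
  [ 0  0  1  0   2 ]
  [ 0  0  0  1   1 ]
  [ 0  0  0  0   0 ]

-3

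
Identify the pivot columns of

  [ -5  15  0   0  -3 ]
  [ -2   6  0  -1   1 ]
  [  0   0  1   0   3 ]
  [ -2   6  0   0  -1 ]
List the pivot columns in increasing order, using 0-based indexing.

0, 2, 3, 4

R1 → -1/5·R1
R2 → R2 + 2·R1
R4 → R4 + 2·R1
R2 ↔ R3
R3 → -1·R3
R4 → 5·R4
R3 → R3 + 11/5·R4
R2 → R2 − 3·R4
R1 → R1 − 3/5·R4
Pivot columns are the columns containing a leading 1.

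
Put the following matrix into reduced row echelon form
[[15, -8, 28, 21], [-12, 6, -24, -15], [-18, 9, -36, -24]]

ρ1 ← 1/15·ρ1
ρ2 ← ρ2 + 12·ρ1
ρ3 ← ρ3 + 18·ρ1
ρ2 ← -5/2·ρ2
ρ3 ← ρ3 + 3/5·ρ2
ρ3 ← -2/3·ρ3
ρ2 ← ρ2 + 9/2·ρ3
ρ1 ← ρ1 − 7/5·ρ3
ρ1 ← ρ1 + 8/15·ρ2

[[1, 0, 4, 0], [0, 1, 4, 0], [0, 0, 0, 1]]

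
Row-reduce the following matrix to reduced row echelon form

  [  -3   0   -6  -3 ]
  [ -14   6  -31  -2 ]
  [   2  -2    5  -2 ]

[[1, 0, 2, 1], [0, 1, -1/2, 2], [0, 0, 0, 0]]

R1 → -1/3·R1
  [   1   0    2   1 ]
  [ -14   6  -31  -2 ]
  [   2  -2    5  -2 ]
R2 → R2 + 14·R1
  [ 1   0   2   1 ]
  [ 0   6  -3  12 ]
  [ 2  -2   5  -2 ]
R3 → R3 − 2·R1
  [ 1   0   2   1 ]
  [ 0   6  -3  12 ]
  [ 0  -2   1  -4 ]
R2 → 1/6·R2
  [ 1   0     2   1 ]
  [ 0   1  -1/2   2 ]
  [ 0  -2     1  -4 ]
R3 → R3 + 2·R2
  [ 1  0     2  1 ]
  [ 0  1  -1/2  2 ]
  [ 0  0     0  0 ]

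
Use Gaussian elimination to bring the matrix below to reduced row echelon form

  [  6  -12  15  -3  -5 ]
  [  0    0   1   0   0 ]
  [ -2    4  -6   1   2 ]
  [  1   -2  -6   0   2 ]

R1 ← 1/6·R1
  [  1  -2  5/2  -1/2  -5/6 ]
  [  0   0    1     0     0 ]
  [ -2   4   -6     1     2 ]
  [  1  -2   -6     0     2 ]
R3 ← R3 + 2·R1
  [ 1  -2  5/2  -1/2  -5/6 ]
  [ 0   0    1     0     0 ]
  [ 0   0   -1     0   1/3 ]
  [ 1  -2   -6     0     2 ]
R4 ← R4 − R1
  [ 1  -2    5/2  -1/2  -5/6 ]
  [ 0   0      1     0     0 ]
  [ 0   0     -1     0   1/3 ]
  [ 0   0  -17/2   1/2  17/6 ]
R3 ← R3 + R2
  [ 1  -2    5/2  -1/2  -5/6 ]
  [ 0   0      1     0     0 ]
  [ 0   0      0     0   1/3 ]
  [ 0   0  -17/2   1/2  17/6 ]
R4 ← R4 + 17/2·R2
  [ 1  -2  5/2  -1/2  -5/6 ]
  [ 0   0    1     0     0 ]
  [ 0   0    0     0   1/3 ]
  [ 0   0    0   1/2  17/6 ]
R3 <-> R4
  [ 1  -2  5/2  -1/2  -5/6 ]
  [ 0   0    1     0     0 ]
  [ 0   0    0   1/2  17/6 ]
  [ 0   0    0     0   1/3 ]
R3 ← 2·R3
  [ 1  -2  5/2  -1/2  -5/6 ]
  [ 0   0    1     0     0 ]
  [ 0   0    0     1  17/3 ]
  [ 0   0    0     0   1/3 ]
R4 ← 3·R4
  [ 1  -2  5/2  -1/2  -5/6 ]
  [ 0   0    1     0     0 ]
  [ 0   0    0     1  17/3 ]
  [ 0   0    0     0     1 ]
R3 ← R3 − 17/3·R4
  [ 1  -2  5/2  -1/2  -5/6 ]
  [ 0   0    1     0     0 ]
  [ 0   0    0     1     0 ]
  [ 0   0    0     0     1 ]
R1 ← R1 + 5/6·R4
  [ 1  -2  5/2  -1/2  0 ]
  [ 0   0    1     0  0 ]
  [ 0   0    0     1  0 ]
  [ 0   0    0     0  1 ]
R1 ← R1 + 1/2·R3
  [ 1  -2  5/2  0  0 ]
  [ 0   0    1  0  0 ]
  [ 0   0    0  1  0 ]
  [ 0   0    0  0  1 ]
R1 ← R1 − 5/2·R2
  [ 1  -2  0  0  0 ]
  [ 0   0  1  0  0 ]
  [ 0   0  0  1  0 ]
  [ 0   0  0  0  1 ]

[[1, -2, 0, 0, 0], [0, 0, 1, 0, 0], [0, 0, 0, 1, 0], [0, 0, 0, 0, 1]]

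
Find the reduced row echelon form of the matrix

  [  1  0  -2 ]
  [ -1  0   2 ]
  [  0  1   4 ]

[[1, 0, -2], [0, 1, 4], [0, 0, 0]]

R2 := R2 + R1
  [ 1  0  -2 ]
  [ 0  0   0 ]
  [ 0  1   4 ]
R2 <-> R3
  [ 1  0  -2 ]
  [ 0  1   4 ]
  [ 0  0   0 ]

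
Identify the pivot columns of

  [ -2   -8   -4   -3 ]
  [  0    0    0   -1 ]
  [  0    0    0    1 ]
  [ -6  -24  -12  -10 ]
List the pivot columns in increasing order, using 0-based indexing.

R1 -> -1/2·R1
  [  1    4    2  3/2 ]
  [  0    0    0   -1 ]
  [  0    0    0    1 ]
  [ -6  -24  -12  -10 ]
R4 -> R4 + 6·R1
  [ 1  4  2  3/2 ]
  [ 0  0  0   -1 ]
  [ 0  0  0    1 ]
  [ 0  0  0   -1 ]
R2 -> -1·R2
  [ 1  4  2  3/2 ]
  [ 0  0  0    1 ]
  [ 0  0  0    1 ]
  [ 0  0  0   -1 ]
R3 -> R3 − R2
  [ 1  4  2  3/2 ]
  [ 0  0  0    1 ]
  [ 0  0  0    0 ]
  [ 0  0  0   -1 ]
R4 -> R4 + R2
  [ 1  4  2  3/2 ]
  [ 0  0  0    1 ]
  [ 0  0  0    0 ]
  [ 0  0  0    0 ]
R1 -> R1 − 3/2·R2
  [ 1  4  2  0 ]
  [ 0  0  0  1 ]
  [ 0  0  0  0 ]
  [ 0  0  0  0 ]
Pivot columns are the columns containing a leading 1.

0, 3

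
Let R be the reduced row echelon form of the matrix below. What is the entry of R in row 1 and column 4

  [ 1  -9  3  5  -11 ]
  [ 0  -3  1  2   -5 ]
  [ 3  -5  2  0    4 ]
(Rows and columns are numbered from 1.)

r3 ← r3 − 3·r1
  [ 1  -9   3    5  -11 ]
  [ 0  -3   1    2   -5 ]
  [ 0  22  -7  -15   37 ]
r2 ← -1/3·r2
  [ 1  -9     3     5  -11 ]
  [ 0   1  -1/3  -2/3  5/3 ]
  [ 0  22    -7   -15   37 ]
r3 ← r3 − 22·r2
  [ 1  -9     3     5  -11 ]
  [ 0   1  -1/3  -2/3  5/3 ]
  [ 0   0   1/3  -1/3  1/3 ]
r3 ← 3·r3
  [ 1  -9     3     5  -11 ]
  [ 0   1  -1/3  -2/3  5/3 ]
  [ 0   0     1    -1    1 ]
r2 ← r2 + 1/3·r3
  [ 1  -9  3   5  -11 ]
  [ 0   1  0  -1    2 ]
  [ 0   0  1  -1    1 ]
r1 ← r1 − 3·r3
  [ 1  -9  0   8  -14 ]
  [ 0   1  0  -1    2 ]
  [ 0   0  1  -1    1 ]
r1 ← r1 + 9·r2
  [ 1  0  0  -1  4 ]
  [ 0  1  0  -1  2 ]
  [ 0  0  1  -1  1 ]

-1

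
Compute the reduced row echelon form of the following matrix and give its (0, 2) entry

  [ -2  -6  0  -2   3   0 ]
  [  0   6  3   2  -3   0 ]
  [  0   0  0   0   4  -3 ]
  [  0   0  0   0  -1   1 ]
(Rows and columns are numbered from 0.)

-3/2

Multiply ρ1 by -1/2.
  [ 1  3  0  1  -3/2   0 ]
  [ 0  6  3  2    -3   0 ]
  [ 0  0  0  0     4  -3 ]
  [ 0  0  0  0    -1   1 ]
Multiply ρ2 by 1/6.
  [ 1  3    0    1  -3/2   0 ]
  [ 0  1  1/2  1/3  -1/2   0 ]
  [ 0  0    0    0     4  -3 ]
  [ 0  0    0    0    -1   1 ]
Multiply ρ3 by 1/4.
  [ 1  3    0    1  -3/2     0 ]
  [ 0  1  1/2  1/3  -1/2     0 ]
  [ 0  0    0    0     1  -3/4 ]
  [ 0  0    0    0    -1     1 ]
Add ρ3 to ρ4.
  [ 1  3    0    1  -3/2     0 ]
  [ 0  1  1/2  1/3  -1/2     0 ]
  [ 0  0    0    0     1  -3/4 ]
  [ 0  0    0    0     0   1/4 ]
Multiply ρ4 by 4.
  [ 1  3    0    1  -3/2     0 ]
  [ 0  1  1/2  1/3  -1/2     0 ]
  [ 0  0    0    0     1  -3/4 ]
  [ 0  0    0    0     0     1 ]
Add 3/4 times ρ4 to ρ3.
  [ 1  3    0    1  -3/2  0 ]
  [ 0  1  1/2  1/3  -1/2  0 ]
  [ 0  0    0    0     1  0 ]
  [ 0  0    0    0     0  1 ]
Add 1/2 times ρ3 to ρ2.
  [ 1  3    0    1  -3/2  0 ]
  [ 0  1  1/2  1/3     0  0 ]
  [ 0  0    0    0     1  0 ]
  [ 0  0    0    0     0  1 ]
Add 3/2 times ρ3 to ρ1.
  [ 1  3    0    1  0  0 ]
  [ 0  1  1/2  1/3  0  0 ]
  [ 0  0    0    0  1  0 ]
  [ 0  0    0    0  0  1 ]
Subtract 3 times ρ2 from ρ1.
  [ 1  0  -3/2    0  0  0 ]
  [ 0  1   1/2  1/3  0  0 ]
  [ 0  0     0    0  1  0 ]
  [ 0  0     0    0  0  1 ]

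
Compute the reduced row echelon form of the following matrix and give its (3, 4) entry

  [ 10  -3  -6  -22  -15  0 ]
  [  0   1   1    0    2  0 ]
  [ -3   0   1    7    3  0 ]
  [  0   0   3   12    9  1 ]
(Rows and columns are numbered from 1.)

4

ρ1 := 1/10·ρ1
  [  1  -3/10  -3/5  -11/5  -3/2  0 ]
  [  0      1     1      0     2  0 ]
  [ -3      0     1      7     3  0 ]
  [  0      0     3     12     9  1 ]
ρ3 := ρ3 + 3·ρ1
  [ 1  -3/10  -3/5  -11/5  -3/2  0 ]
  [ 0      1     1      0     2  0 ]
  [ 0  -9/10  -4/5    2/5  -3/2  0 ]
  [ 0      0     3     12     9  1 ]
ρ3 := ρ3 + 9/10·ρ2
  [ 1  -3/10  -3/5  -11/5  -3/2  0 ]
  [ 0      1     1      0     2  0 ]
  [ 0      0  1/10    2/5  3/10  0 ]
  [ 0      0     3     12     9  1 ]
ρ3 := 10·ρ3
  [ 1  -3/10  -3/5  -11/5  -3/2  0 ]
  [ 0      1     1      0     2  0 ]
  [ 0      0     1      4     3  0 ]
  [ 0      0     3     12     9  1 ]
ρ4 := ρ4 − 3·ρ3
  [ 1  -3/10  -3/5  -11/5  -3/2  0 ]
  [ 0      1     1      0     2  0 ]
  [ 0      0     1      4     3  0 ]
  [ 0      0     0      0     0  1 ]
ρ2 := ρ2 − ρ3
  [ 1  -3/10  -3/5  -11/5  -3/2  0 ]
  [ 0      1     0     -4    -1  0 ]
  [ 0      0     1      4     3  0 ]
  [ 0      0     0      0     0  1 ]
ρ1 := ρ1 + 3/5·ρ3
  [ 1  -3/10  0  1/5  3/10  0 ]
  [ 0      1  0   -4    -1  0 ]
  [ 0      0  1    4     3  0 ]
  [ 0      0  0    0     0  1 ]
ρ1 := ρ1 + 3/10·ρ2
  [ 1  0  0  -1   0  0 ]
  [ 0  1  0  -4  -1  0 ]
  [ 0  0  1   4   3  0 ]
  [ 0  0  0   0   0  1 ]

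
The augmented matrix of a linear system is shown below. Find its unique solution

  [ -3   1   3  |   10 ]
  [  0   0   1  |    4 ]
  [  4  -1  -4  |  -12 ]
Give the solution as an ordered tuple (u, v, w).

(2, 4, 4)

Multiply r1 by -1/3.
Subtract 4 times r1 from r3.
Swap r2 and r3.
Multiply r2 by 3.
Add r3 to r1.
Add 1/3 times r2 to r1.
Reading off the last column: u = 2, v = 4, w = 4.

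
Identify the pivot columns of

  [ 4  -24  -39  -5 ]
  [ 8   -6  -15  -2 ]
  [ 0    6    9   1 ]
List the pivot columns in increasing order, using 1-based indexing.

1, 2, 4

ρ1 ← 1/4·ρ1
ρ2 ← ρ2 − 8·ρ1
ρ2 ← 1/42·ρ2
ρ3 ← ρ3 − 6·ρ2
ρ3 ← -7·ρ3
ρ2 ← ρ2 − 4/21·ρ3
ρ1 ← ρ1 + 5/4·ρ3
ρ1 ← ρ1 + 6·ρ2
Pivot columns are the columns containing a leading 1.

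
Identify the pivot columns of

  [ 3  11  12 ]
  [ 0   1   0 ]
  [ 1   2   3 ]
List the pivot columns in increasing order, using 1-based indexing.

Multiply R1 by 1/3.
  [ 1  11/3  4 ]
  [ 0     1  0 ]
  [ 1     2  3 ]
Subtract R1 from R3.
  [ 1  11/3   4 ]
  [ 0     1   0 ]
  [ 0  -5/3  -1 ]
Add 5/3 times R2 to R3.
  [ 1  11/3   4 ]
  [ 0     1   0 ]
  [ 0     0  -1 ]
Multiply R3 by -1.
  [ 1  11/3  4 ]
  [ 0     1  0 ]
  [ 0     0  1 ]
Subtract 4 times R3 from R1.
  [ 1  11/3  0 ]
  [ 0     1  0 ]
  [ 0     0  1 ]
Subtract 11/3 times R2 from R1.
  [ 1  0  0 ]
  [ 0  1  0 ]
  [ 0  0  1 ]
Pivot columns are the columns containing a leading 1.

1, 2, 3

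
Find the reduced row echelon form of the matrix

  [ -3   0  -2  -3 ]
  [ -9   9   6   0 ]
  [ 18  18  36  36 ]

[[1, 0, 2/3, 1], [0, 1, 4/3, 1], [0, 0, 0, 0]]

R1 ← -1/3·R1
  [  1   0  2/3   1 ]
  [ -9   9    6   0 ]
  [ 18  18   36  36 ]
R2 ← R2 + 9·R1
  [  1   0  2/3   1 ]
  [  0   9   12   9 ]
  [ 18  18   36  36 ]
R3 ← R3 − 18·R1
  [ 1   0  2/3   1 ]
  [ 0   9   12   9 ]
  [ 0  18   24  18 ]
R2 ← 1/9·R2
  [ 1   0  2/3   1 ]
  [ 0   1  4/3   1 ]
  [ 0  18   24  18 ]
R3 ← R3 − 18·R2
  [ 1  0  2/3  1 ]
  [ 0  1  4/3  1 ]
  [ 0  0    0  0 ]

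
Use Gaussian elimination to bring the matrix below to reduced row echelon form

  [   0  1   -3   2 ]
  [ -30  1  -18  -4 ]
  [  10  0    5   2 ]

[[1, 0, 1/2, 1/5], [0, 1, -3, 2], [0, 0, 0, 0]]

Swap R1 and R2.
Multiply R1 by -1/30.
Subtract 10 times R1 from R3.
Subtract 1/3 times R2 from R3.
Add 1/30 times R2 to R1.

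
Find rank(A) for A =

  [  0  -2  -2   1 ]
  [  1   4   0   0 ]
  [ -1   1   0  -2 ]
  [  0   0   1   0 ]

R1 <=> R2
  [  1   4   0   0 ]
  [  0  -2  -2   1 ]
  [ -1   1   0  -2 ]
  [  0   0   1   0 ]
R3 ← R3 + R1
  [ 1   4   0   0 ]
  [ 0  -2  -2   1 ]
  [ 0   5   0  -2 ]
  [ 0   0   1   0 ]
R2 ← -1/2·R2
  [ 1  4  0     0 ]
  [ 0  1  1  -1/2 ]
  [ 0  5  0    -2 ]
  [ 0  0  1     0 ]
R3 ← R3 − 5·R2
  [ 1  4   0     0 ]
  [ 0  1   1  -1/2 ]
  [ 0  0  -5   1/2 ]
  [ 0  0   1     0 ]
R3 ← -1/5·R3
  [ 1  4  0      0 ]
  [ 0  1  1   -1/2 ]
  [ 0  0  1  -1/10 ]
  [ 0  0  1      0 ]
R4 ← R4 − R3
  [ 1  4  0      0 ]
  [ 0  1  1   -1/2 ]
  [ 0  0  1  -1/10 ]
  [ 0  0  0   1/10 ]
R4 ← 10·R4
  [ 1  4  0      0 ]
  [ 0  1  1   -1/2 ]
  [ 0  0  1  -1/10 ]
  [ 0  0  0      1 ]
R3 ← R3 + 1/10·R4
  [ 1  4  0     0 ]
  [ 0  1  1  -1/2 ]
  [ 0  0  1     0 ]
  [ 0  0  0     1 ]
R2 ← R2 + 1/2·R4
  [ 1  4  0  0 ]
  [ 0  1  1  0 ]
  [ 0  0  1  0 ]
  [ 0  0  0  1 ]
R2 ← R2 − R3
  [ 1  4  0  0 ]
  [ 0  1  0  0 ]
  [ 0  0  1  0 ]
  [ 0  0  0  1 ]
R1 ← R1 − 4·R2
  [ 1  0  0  0 ]
  [ 0  1  0  0 ]
  [ 0  0  1  0 ]
  [ 0  0  0  1 ]
The reduced form has 4 nonzero rows.

rank = 4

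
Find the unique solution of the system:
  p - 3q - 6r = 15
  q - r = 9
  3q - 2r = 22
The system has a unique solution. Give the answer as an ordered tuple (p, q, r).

Form the augmented matrix and row-reduce:
  [ 1  -3  -6  |  15 ]
  [ 0   1  -1  |   9 ]
  [ 0   3  -2  |  22 ]
Subtract 3 times r2 from r3.
Add r3 to r2.
Add 6 times r3 to r1.
Add 3 times r2 to r1.
Reading off the last column: p = -3, q = 4, r = -5.

(-3, 4, -5)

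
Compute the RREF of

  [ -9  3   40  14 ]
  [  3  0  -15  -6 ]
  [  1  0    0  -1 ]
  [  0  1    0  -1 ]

[[1, 0, 0, -1], [0, 1, 0, -1], [0, 0, 1, 1/5], [0, 0, 0, 0]]

ρ1 ← -1/9·ρ1
  [ 1  -1/3  -40/9  -14/9 ]
  [ 3     0    -15     -6 ]
  [ 1     0      0     -1 ]
  [ 0     1      0     -1 ]
ρ2 ← ρ2 − 3·ρ1
  [ 1  -1/3  -40/9  -14/9 ]
  [ 0     1   -5/3   -4/3 ]
  [ 1     0      0     -1 ]
  [ 0     1      0     -1 ]
ρ3 ← ρ3 − ρ1
  [ 1  -1/3  -40/9  -14/9 ]
  [ 0     1   -5/3   -4/3 ]
  [ 0   1/3   40/9    5/9 ]
  [ 0     1      0     -1 ]
ρ3 ← ρ3 − 1/3·ρ2
  [ 1  -1/3  -40/9  -14/9 ]
  [ 0     1   -5/3   -4/3 ]
  [ 0     0      5      1 ]
  [ 0     1      0     -1 ]
ρ4 ← ρ4 − ρ2
  [ 1  -1/3  -40/9  -14/9 ]
  [ 0     1   -5/3   -4/3 ]
  [ 0     0      5      1 ]
  [ 0     0    5/3    1/3 ]
ρ3 ← 1/5·ρ3
  [ 1  -1/3  -40/9  -14/9 ]
  [ 0     1   -5/3   -4/3 ]
  [ 0     0      1    1/5 ]
  [ 0     0    5/3    1/3 ]
ρ4 ← ρ4 − 5/3·ρ3
  [ 1  -1/3  -40/9  -14/9 ]
  [ 0     1   -5/3   -4/3 ]
  [ 0     0      1    1/5 ]
  [ 0     0      0      0 ]
ρ2 ← ρ2 + 5/3·ρ3
  [ 1  -1/3  -40/9  -14/9 ]
  [ 0     1      0     -1 ]
  [ 0     0      1    1/5 ]
  [ 0     0      0      0 ]
ρ1 ← ρ1 + 40/9·ρ3
  [ 1  -1/3  0  -2/3 ]
  [ 0     1  0    -1 ]
  [ 0     0  1   1/5 ]
  [ 0     0  0     0 ]
ρ1 ← ρ1 + 1/3·ρ2
  [ 1  0  0   -1 ]
  [ 0  1  0   -1 ]
  [ 0  0  1  1/5 ]
  [ 0  0  0    0 ]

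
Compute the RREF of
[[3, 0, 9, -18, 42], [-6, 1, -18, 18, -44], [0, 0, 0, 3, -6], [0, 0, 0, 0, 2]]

Multiply R1 by 1/3.
  [  1  0    3  -6   14 ]
  [ -6  1  -18  18  -44 ]
  [  0  0    0   3   -6 ]
  [  0  0    0   0    2 ]
Add 6 times R1 to R2.
  [ 1  0  3   -6  14 ]
  [ 0  1  0  -18  40 ]
  [ 0  0  0    3  -6 ]
  [ 0  0  0    0   2 ]
Multiply R3 by 1/3.
  [ 1  0  3   -6  14 ]
  [ 0  1  0  -18  40 ]
  [ 0  0  0    1  -2 ]
  [ 0  0  0    0   2 ]
Multiply R4 by 1/2.
  [ 1  0  3   -6  14 ]
  [ 0  1  0  -18  40 ]
  [ 0  0  0    1  -2 ]
  [ 0  0  0    0   1 ]
Add 2 times R4 to R3.
  [ 1  0  3   -6  14 ]
  [ 0  1  0  -18  40 ]
  [ 0  0  0    1   0 ]
  [ 0  0  0    0   1 ]
Subtract 40 times R4 from R2.
  [ 1  0  3   -6  14 ]
  [ 0  1  0  -18   0 ]
  [ 0  0  0    1   0 ]
  [ 0  0  0    0   1 ]
Subtract 14 times R4 from R1.
  [ 1  0  3   -6  0 ]
  [ 0  1  0  -18  0 ]
  [ 0  0  0    1  0 ]
  [ 0  0  0    0  1 ]
Add 18 times R3 to R2.
  [ 1  0  3  -6  0 ]
  [ 0  1  0   0  0 ]
  [ 0  0  0   1  0 ]
  [ 0  0  0   0  1 ]
Add 6 times R3 to R1.
  [ 1  0  3  0  0 ]
  [ 0  1  0  0  0 ]
  [ 0  0  0  1  0 ]
  [ 0  0  0  0  1 ]

[[1, 0, 3, 0, 0], [0, 1, 0, 0, 0], [0, 0, 0, 1, 0], [0, 0, 0, 0, 1]]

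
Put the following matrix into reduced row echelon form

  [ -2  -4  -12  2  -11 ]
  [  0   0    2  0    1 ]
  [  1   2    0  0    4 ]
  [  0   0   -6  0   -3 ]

[[1, 2, 0, 0, 4], [0, 0, 1, 0, 1/2], [0, 0, 0, 1, 3/2], [0, 0, 0, 0, 0]]

r1 ← -1/2·r1
  [ 1  2   6  -1  11/2 ]
  [ 0  0   2   0     1 ]
  [ 1  2   0   0     4 ]
  [ 0  0  -6   0    -3 ]
r3 ← r3 − r1
  [ 1  2   6  -1  11/2 ]
  [ 0  0   2   0     1 ]
  [ 0  0  -6   1  -3/2 ]
  [ 0  0  -6   0    -3 ]
r2 ← 1/2·r2
  [ 1  2   6  -1  11/2 ]
  [ 0  0   1   0   1/2 ]
  [ 0  0  -6   1  -3/2 ]
  [ 0  0  -6   0    -3 ]
r3 ← r3 + 6·r2
  [ 1  2   6  -1  11/2 ]
  [ 0  0   1   0   1/2 ]
  [ 0  0   0   1   3/2 ]
  [ 0  0  -6   0    -3 ]
r4 ← r4 + 6·r2
  [ 1  2  6  -1  11/2 ]
  [ 0  0  1   0   1/2 ]
  [ 0  0  0   1   3/2 ]
  [ 0  0  0   0     0 ]
r1 ← r1 + r3
  [ 1  2  6  0    7 ]
  [ 0  0  1  0  1/2 ]
  [ 0  0  0  1  3/2 ]
  [ 0  0  0  0    0 ]
r1 ← r1 − 6·r2
  [ 1  2  0  0    4 ]
  [ 0  0  1  0  1/2 ]
  [ 0  0  0  1  3/2 ]
  [ 0  0  0  0    0 ]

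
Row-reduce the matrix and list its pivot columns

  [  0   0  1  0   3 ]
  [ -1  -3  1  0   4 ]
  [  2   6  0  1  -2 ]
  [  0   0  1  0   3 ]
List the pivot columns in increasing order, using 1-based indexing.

Swap ρ1 and ρ2.
  [ -1  -3  1  0   4 ]
  [  0   0  1  0   3 ]
  [  2   6  0  1  -2 ]
  [  0   0  1  0   3 ]
Multiply ρ1 by -1.
  [ 1  3  -1  0  -4 ]
  [ 0  0   1  0   3 ]
  [ 2  6   0  1  -2 ]
  [ 0  0   1  0   3 ]
Subtract 2 times ρ1 from ρ3.
  [ 1  3  -1  0  -4 ]
  [ 0  0   1  0   3 ]
  [ 0  0   2  1   6 ]
  [ 0  0   1  0   3 ]
Subtract 2 times ρ2 from ρ3.
  [ 1  3  -1  0  -4 ]
  [ 0  0   1  0   3 ]
  [ 0  0   0  1   0 ]
  [ 0  0   1  0   3 ]
Subtract ρ2 from ρ4.
  [ 1  3  -1  0  -4 ]
  [ 0  0   1  0   3 ]
  [ 0  0   0  1   0 ]
  [ 0  0   0  0   0 ]
Add ρ2 to ρ1.
  [ 1  3  0  0  -1 ]
  [ 0  0  1  0   3 ]
  [ 0  0  0  1   0 ]
  [ 0  0  0  0   0 ]
Pivot columns are the columns containing a leading 1.

1, 3, 4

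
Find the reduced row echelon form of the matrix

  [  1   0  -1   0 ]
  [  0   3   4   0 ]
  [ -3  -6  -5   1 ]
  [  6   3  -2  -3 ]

Add 3 times R1 to R3.
  [ 1   0  -1   0 ]
  [ 0   3   4   0 ]
  [ 0  -6  -8   1 ]
  [ 6   3  -2  -3 ]
Subtract 6 times R1 from R4.
  [ 1   0  -1   0 ]
  [ 0   3   4   0 ]
  [ 0  -6  -8   1 ]
  [ 0   3   4  -3 ]
Multiply R2 by 1/3.
  [ 1   0   -1   0 ]
  [ 0   1  4/3   0 ]
  [ 0  -6   -8   1 ]
  [ 0   3    4  -3 ]
Add 6 times R2 to R3.
  [ 1  0   -1   0 ]
  [ 0  1  4/3   0 ]
  [ 0  0    0   1 ]
  [ 0  3    4  -3 ]
Subtract 3 times R2 from R4.
  [ 1  0   -1   0 ]
  [ 0  1  4/3   0 ]
  [ 0  0    0   1 ]
  [ 0  0    0  -3 ]
Add 3 times R3 to R4.
  [ 1  0   -1  0 ]
  [ 0  1  4/3  0 ]
  [ 0  0    0  1 ]
  [ 0  0    0  0 ]

[[1, 0, -1, 0], [0, 1, 4/3, 0], [0, 0, 0, 1], [0, 0, 0, 0]]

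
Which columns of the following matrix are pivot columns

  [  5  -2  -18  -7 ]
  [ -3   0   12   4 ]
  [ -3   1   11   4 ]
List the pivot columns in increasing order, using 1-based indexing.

ρ1 := 1/5·ρ1
  [  1  -2/5  -18/5  -7/5 ]
  [ -3     0     12     4 ]
  [ -3     1     11     4 ]
ρ2 := ρ2 + 3·ρ1
  [  1  -2/5  -18/5  -7/5 ]
  [  0  -6/5    6/5  -1/5 ]
  [ -3     1     11     4 ]
ρ3 := ρ3 + 3·ρ1
  [ 1  -2/5  -18/5  -7/5 ]
  [ 0  -6/5    6/5  -1/5 ]
  [ 0  -1/5    1/5  -1/5 ]
ρ2 := -5/6·ρ2
  [ 1  -2/5  -18/5  -7/5 ]
  [ 0     1     -1   1/6 ]
  [ 0  -1/5    1/5  -1/5 ]
ρ3 := ρ3 + 1/5·ρ2
  [ 1  -2/5  -18/5  -7/5 ]
  [ 0     1     -1   1/6 ]
  [ 0     0      0  -1/6 ]
ρ3 := -6·ρ3
  [ 1  -2/5  -18/5  -7/5 ]
  [ 0     1     -1   1/6 ]
  [ 0     0      0     1 ]
ρ2 := ρ2 − 1/6·ρ3
  [ 1  -2/5  -18/5  -7/5 ]
  [ 0     1     -1     0 ]
  [ 0     0      0     1 ]
ρ1 := ρ1 + 7/5·ρ3
  [ 1  -2/5  -18/5  0 ]
  [ 0     1     -1  0 ]
  [ 0     0      0  1 ]
ρ1 := ρ1 + 2/5·ρ2
  [ 1  0  -4  0 ]
  [ 0  1  -1  0 ]
  [ 0  0   0  1 ]
Pivot columns are the columns containing a leading 1.

1, 2, 4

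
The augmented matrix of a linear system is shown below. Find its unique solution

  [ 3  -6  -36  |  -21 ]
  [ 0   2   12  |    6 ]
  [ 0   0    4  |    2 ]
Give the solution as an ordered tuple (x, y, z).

r1 -> 1/3·r1
r2 -> 1/2·r2
r3 -> 1/4·r3
r2 -> r2 − 6·r3
r1 -> r1 + 12·r3
r1 -> r1 + 2·r2
Reading off the last column: x = -1, y = 0, z = 1/2.

(-1, 0, 1/2)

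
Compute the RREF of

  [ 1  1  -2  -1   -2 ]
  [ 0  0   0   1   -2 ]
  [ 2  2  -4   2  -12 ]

[[1, 1, -2, 0, -4], [0, 0, 0, 1, -2], [0, 0, 0, 0, 0]]

r3 ← r3 − 2·r1
  [ 1  1  -2  -1  -2 ]
  [ 0  0   0   1  -2 ]
  [ 0  0   0   4  -8 ]
r3 ← r3 − 4·r2
  [ 1  1  -2  -1  -2 ]
  [ 0  0   0   1  -2 ]
  [ 0  0   0   0   0 ]
r1 ← r1 + r2
  [ 1  1  -2  0  -4 ]
  [ 0  0   0  1  -2 ]
  [ 0  0   0  0   0 ]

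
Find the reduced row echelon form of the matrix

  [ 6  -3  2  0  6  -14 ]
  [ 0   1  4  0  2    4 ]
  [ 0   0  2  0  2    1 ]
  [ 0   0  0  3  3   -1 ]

[[1, 0, 0, 0, -1/3, -3/2], [0, 1, 0, 0, -2, 2], [0, 0, 1, 0, 1, 1/2], [0, 0, 0, 1, 1, -1/3]]

r1 → 1/6·r1
  [ 1  -1/2  1/3  0  1  -7/3 ]
  [ 0     1    4  0  2     4 ]
  [ 0     0    2  0  2     1 ]
  [ 0     0    0  3  3    -1 ]
r3 → 1/2·r3
  [ 1  -1/2  1/3  0  1  -7/3 ]
  [ 0     1    4  0  2     4 ]
  [ 0     0    1  0  1   1/2 ]
  [ 0     0    0  3  3    -1 ]
r4 → 1/3·r4
  [ 1  -1/2  1/3  0  1  -7/3 ]
  [ 0     1    4  0  2     4 ]
  [ 0     0    1  0  1   1/2 ]
  [ 0     0    0  1  1  -1/3 ]
r2 → r2 − 4·r3
  [ 1  -1/2  1/3  0   1  -7/3 ]
  [ 0     1    0  0  -2     2 ]
  [ 0     0    1  0   1   1/2 ]
  [ 0     0    0  1   1  -1/3 ]
r1 → r1 − 1/3·r3
  [ 1  -1/2  0  0  2/3  -5/2 ]
  [ 0     1  0  0   -2     2 ]
  [ 0     0  1  0    1   1/2 ]
  [ 0     0  0  1    1  -1/3 ]
r1 → r1 + 1/2·r2
  [ 1  0  0  0  -1/3  -3/2 ]
  [ 0  1  0  0    -2     2 ]
  [ 0  0  1  0     1   1/2 ]
  [ 0  0  0  1     1  -1/3 ]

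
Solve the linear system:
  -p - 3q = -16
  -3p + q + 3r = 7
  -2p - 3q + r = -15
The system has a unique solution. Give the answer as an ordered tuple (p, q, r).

(4, 4, 5)

Form the augmented matrix and row-reduce:
  [ -1  -3  0  |  -16 ]
  [ -3   1  3  |    7 ]
  [ -2  -3  1  |  -15 ]
R1 → -1·R1
  [  1   3  0  |   16 ]
  [ -3   1  3  |    7 ]
  [ -2  -3  1  |  -15 ]
R2 → R2 + 3·R1
  [  1   3  0  |   16 ]
  [  0  10  3  |   55 ]
  [ -2  -3  1  |  -15 ]
R3 → R3 + 2·R1
  [ 1   3  0  |  16 ]
  [ 0  10  3  |  55 ]
  [ 0   3  1  |  17 ]
R2 → 1/10·R2
  [ 1  3     0  |    16 ]
  [ 0  1  3/10  |  11/2 ]
  [ 0  3     1  |    17 ]
R3 → R3 − 3·R2
  [ 1  3     0  |    16 ]
  [ 0  1  3/10  |  11/2 ]
  [ 0  0  1/10  |   1/2 ]
R3 → 10·R3
  [ 1  3     0  |    16 ]
  [ 0  1  3/10  |  11/2 ]
  [ 0  0     1  |     5 ]
R2 → R2 − 3/10·R3
  [ 1  3  0  |  16 ]
  [ 0  1  0  |   4 ]
  [ 0  0  1  |   5 ]
R1 → R1 − 3·R2
  [ 1  0  0  |  4 ]
  [ 0  1  0  |  4 ]
  [ 0  0  1  |  5 ]
Reading off the last column: p = 4, q = 4, r = 5.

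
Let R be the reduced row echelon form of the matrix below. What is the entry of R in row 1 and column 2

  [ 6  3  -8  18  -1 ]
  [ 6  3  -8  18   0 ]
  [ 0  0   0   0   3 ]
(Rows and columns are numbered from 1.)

ρ1 := 1/6·ρ1
  [ 1  1/2  -4/3   3  -1/6 ]
  [ 6    3    -8  18     0 ]
  [ 0    0     0   0     3 ]
ρ2 := ρ2 − 6·ρ1
  [ 1  1/2  -4/3  3  -1/6 ]
  [ 0    0     0  0     1 ]
  [ 0    0     0  0     3 ]
ρ3 := ρ3 − 3·ρ2
  [ 1  1/2  -4/3  3  -1/6 ]
  [ 0    0     0  0     1 ]
  [ 0    0     0  0     0 ]
ρ1 := ρ1 + 1/6·ρ2
  [ 1  1/2  -4/3  3  0 ]
  [ 0    0     0  0  1 ]
  [ 0    0     0  0  0 ]

1/2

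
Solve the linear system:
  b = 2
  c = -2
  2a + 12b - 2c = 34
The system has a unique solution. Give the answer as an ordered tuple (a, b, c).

(3, 2, -2)

Form the augmented matrix and row-reduce:
  [ 0   1   0  |   2 ]
  [ 0   0   1  |  -2 ]
  [ 2  12  -2  |  34 ]
ρ1 <=> ρ3
  [ 2  12  -2  |  34 ]
  [ 0   0   1  |  -2 ]
  [ 0   1   0  |   2 ]
ρ1 := 1/2·ρ1
  [ 1  6  -1  |  17 ]
  [ 0  0   1  |  -2 ]
  [ 0  1   0  |   2 ]
ρ2 <=> ρ3
  [ 1  6  -1  |  17 ]
  [ 0  1   0  |   2 ]
  [ 0  0   1  |  -2 ]
ρ1 := ρ1 + ρ3
  [ 1  6  0  |  15 ]
  [ 0  1  0  |   2 ]
  [ 0  0  1  |  -2 ]
ρ1 := ρ1 − 6·ρ2
  [ 1  0  0  |   3 ]
  [ 0  1  0  |   2 ]
  [ 0  0  1  |  -2 ]
Reading off the last column: a = 3, b = 2, c = -2.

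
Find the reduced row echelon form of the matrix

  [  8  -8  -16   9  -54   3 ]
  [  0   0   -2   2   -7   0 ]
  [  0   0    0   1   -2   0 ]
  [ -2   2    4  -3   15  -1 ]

R1 → 1/8·R1
  [  1  -1  -2  9/8  -27/4  3/8 ]
  [  0   0  -2    2     -7    0 ]
  [  0   0   0    1     -2    0 ]
  [ -2   2   4   -3     15   -1 ]
R4 → R4 + 2·R1
  [ 1  -1  -2   9/8  -27/4   3/8 ]
  [ 0   0  -2     2     -7     0 ]
  [ 0   0   0     1     -2     0 ]
  [ 0   0   0  -3/4    3/2  -1/4 ]
R2 → -1/2·R2
  [ 1  -1  -2   9/8  -27/4   3/8 ]
  [ 0   0   1    -1    7/2     0 ]
  [ 0   0   0     1     -2     0 ]
  [ 0   0   0  -3/4    3/2  -1/4 ]
R4 → R4 + 3/4·R3
  [ 1  -1  -2  9/8  -27/4   3/8 ]
  [ 0   0   1   -1    7/2     0 ]
  [ 0   0   0    1     -2     0 ]
  [ 0   0   0    0      0  -1/4 ]
R4 → -4·R4
  [ 1  -1  -2  9/8  -27/4  3/8 ]
  [ 0   0   1   -1    7/2    0 ]
  [ 0   0   0    1     -2    0 ]
  [ 0   0   0    0      0    1 ]
R1 → R1 − 3/8·R4
  [ 1  -1  -2  9/8  -27/4  0 ]
  [ 0   0   1   -1    7/2  0 ]
  [ 0   0   0    1     -2  0 ]
  [ 0   0   0    0      0  1 ]
R2 → R2 + R3
  [ 1  -1  -2  9/8  -27/4  0 ]
  [ 0   0   1    0    3/2  0 ]
  [ 0   0   0    1     -2  0 ]
  [ 0   0   0    0      0  1 ]
R1 → R1 − 9/8·R3
  [ 1  -1  -2  0  -9/2  0 ]
  [ 0   0   1  0   3/2  0 ]
  [ 0   0   0  1    -2  0 ]
  [ 0   0   0  0     0  1 ]
R1 → R1 + 2·R2
  [ 1  -1  0  0  -3/2  0 ]
  [ 0   0  1  0   3/2  0 ]
  [ 0   0  0  1    -2  0 ]
  [ 0   0  0  0     0  1 ]

[[1, -1, 0, 0, -3/2, 0], [0, 0, 1, 0, 3/2, 0], [0, 0, 0, 1, -2, 0], [0, 0, 0, 0, 0, 1]]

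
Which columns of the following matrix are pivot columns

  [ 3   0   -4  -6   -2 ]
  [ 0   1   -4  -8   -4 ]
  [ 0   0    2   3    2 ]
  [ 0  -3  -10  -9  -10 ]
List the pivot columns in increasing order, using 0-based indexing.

0, 1, 2

R1 -> 1/3·R1
  [ 1   0  -4/3  -2  -2/3 ]
  [ 0   1    -4  -8    -4 ]
  [ 0   0     2   3     2 ]
  [ 0  -3   -10  -9   -10 ]
R4 -> R4 + 3·R2
  [ 1  0  -4/3   -2  -2/3 ]
  [ 0  1    -4   -8    -4 ]
  [ 0  0     2    3     2 ]
  [ 0  0   -22  -33   -22 ]
R3 -> 1/2·R3
  [ 1  0  -4/3   -2  -2/3 ]
  [ 0  1    -4   -8    -4 ]
  [ 0  0     1  3/2     1 ]
  [ 0  0   -22  -33   -22 ]
R4 -> R4 + 22·R3
  [ 1  0  -4/3   -2  -2/3 ]
  [ 0  1    -4   -8    -4 ]
  [ 0  0     1  3/2     1 ]
  [ 0  0     0    0     0 ]
R2 -> R2 + 4·R3
  [ 1  0  -4/3   -2  -2/3 ]
  [ 0  1     0   -2     0 ]
  [ 0  0     1  3/2     1 ]
  [ 0  0     0    0     0 ]
R1 -> R1 + 4/3·R3
  [ 1  0  0    0  2/3 ]
  [ 0  1  0   -2    0 ]
  [ 0  0  1  3/2    1 ]
  [ 0  0  0    0    0 ]
Pivot columns are the columns containing a leading 1.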